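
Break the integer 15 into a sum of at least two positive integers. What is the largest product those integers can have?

243

Define prod[k] = max over 1≤i<k of i · max(k−i, prod[k−i]); the inner max lets the remainder stay uncut if that's better.
Small cases: prod[2]=1, prod[3]=2, prod[4]=4, prod[5]=6, prod[6]=9, prod[7]=12.
prod[8] = 2×max(6,9) = 2×9 = 18
prod[9] = 3×max(6,9) = 3×9 = 27
prod[10] = 2×max(8,18) = 2×18 = 36
prod[11] = 2×max(9,27) = 2×27 = 54
prod[12] = 3×max(9,27) = 3×27 = 81
prod[13] = 2×max(11,54) = 2×54 = 108
prod[14] = 2×max(12,81) = 2×81 = 162
prod[15] = 3×max(12,81) = 3×81 = 243
One optimal split: 3 + 3 + 3 + 3 + 3; product 3×3×3×3×3 = 243.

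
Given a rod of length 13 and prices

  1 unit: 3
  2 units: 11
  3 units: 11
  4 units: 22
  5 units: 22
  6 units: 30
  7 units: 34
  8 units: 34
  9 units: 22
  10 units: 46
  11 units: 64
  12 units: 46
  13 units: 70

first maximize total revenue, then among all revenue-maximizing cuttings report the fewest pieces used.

2

Build r[k] bottom-up: r[k] = max over allowed piece i of (p[i] + r[k−i]).
r[1] = 3
r[2] = max(3+3, 11+0) = 11
r[3] = max(3+11, 11+3, 11+0) = 14
r[4] = max(3+14, 11+11, 11+3, 22+0) = 22
r[5] = max(3+22, 11+14, 11+11, 22+3, 22+0) = 25
r[6] = max(3+25, 11+22, 11+14, 22+11, 22+3, 30+0) = 33
r[7] = max(3+33, 11+25, 11+22, …, 30+3, 34+0) = 36
r[8] = max(3+36, 11+33, 11+25, …, 34+3, 34+0) = 44
r[9] = max(3+44, 11+36, 11+33, …, 34+3, 22+0) = 47
r[10] = max(3+47, 11+44, 11+36, …, 22+3, 46+0) = 55
r[11] = max(3+55, 11+47, 11+44, …, 46+3, 64+0) = 64
r[12] = max(3+64, 11+55, 11+47, …, 64+3, 46+0) = 67
r[13] = max(3+67, 11+64, 11+55, …, 46+3, 70+0) = 75
Maximum revenue is 75.
Now minimize piece count subject to staying optimal: for each k, pieces[k] = 1 + min over i with p[i]+r[k−i]=r[k] of pieces[k−i].
pieces[10] = 3
pieces[11] = 1
pieces[12] = 2
pieces[13] = 2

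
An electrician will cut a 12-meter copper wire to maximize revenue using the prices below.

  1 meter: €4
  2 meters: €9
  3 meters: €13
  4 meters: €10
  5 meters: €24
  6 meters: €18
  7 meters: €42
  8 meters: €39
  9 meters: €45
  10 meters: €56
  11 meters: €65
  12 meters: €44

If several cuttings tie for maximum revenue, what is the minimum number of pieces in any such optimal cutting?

Consider every possible first cut. r[k] is the best of p[i]+r[k−i] over all sellable i≤k.
r[1] = 4
r[2] = max(4+4, 9+0) = 9
r[3] = max(4+9, 9+4, 13+0) = 13
r[4] = max(4+13, 9+9, 13+4, 10+0) = 18
r[5] = max(4+18, 9+13, 13+9, 10+4, 24+0) = 24
r[6] = max(4+24, 9+18, 13+13, 10+9, 24+4, 18+0) = 28
r[7] = max(4+28, 9+24, 13+18, …, 18+4, 42+0) = 42
r[8] = max(4+42, 9+28, 13+24, …, 42+4, 39+0) = 46
r[9] = max(4+46, 9+42, 13+28, …, 39+4, 45+0) = 51
r[10] = max(4+51, 9+46, 13+42, …, 45+4, 56+0) = 56
r[11] = max(4+56, 9+51, 13+46, …, 56+4, 65+0) = 65
r[12] = max(4+65, 9+56, 13+51, …, 65+4, 44+0) = 69
Maximum revenue is €69.
Now minimize piece count subject to staying optimal: for each k, pieces[k] = 1 + min over i with p[i]+r[k−i]=r[k] of pieces[k−i].
pieces[9] = 2
pieces[10] = 1
pieces[11] = 1
pieces[12] = 2

2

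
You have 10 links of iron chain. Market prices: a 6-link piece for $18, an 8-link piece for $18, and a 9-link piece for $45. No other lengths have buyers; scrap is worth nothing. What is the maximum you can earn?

45

Build best[k] bottom-up: best[k] = max over allowed piece i of (p[i] + best[k−i]).
best[1] = 0
best[2] = 0
best[3] = 0
best[4] = 0
best[5] = 0
best[6] = 18
best[7] = 18
best[8] = 18
best[9] = 45
best[10] = 45
One optimal cutting: pieces 9 with 1 link of scrap → $45.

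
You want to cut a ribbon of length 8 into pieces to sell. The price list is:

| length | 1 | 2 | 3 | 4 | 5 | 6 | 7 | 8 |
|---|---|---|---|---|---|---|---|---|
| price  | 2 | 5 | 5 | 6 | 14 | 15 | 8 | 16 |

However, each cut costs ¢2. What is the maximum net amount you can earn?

18

Build r[k] bottom-up: r[k] = max over allowed piece i of (p[i] + r[k−i]) − 2 per cut.
r[1] = 2
r[2] = 5
r[3] = 5  (first piece 1, then r[2]=5)
r[4] = 8  (first piece 2, then r[2]=5)
r[5] = 14
r[6] = 15
r[7] = 17  (first piece 2, then r[5]=14)
r[8] = 18  (first piece 2, then r[6]=15)
One optimal plan: pieces 6 + 2 (1 cut) → ¢20 − ¢2 = ¢18.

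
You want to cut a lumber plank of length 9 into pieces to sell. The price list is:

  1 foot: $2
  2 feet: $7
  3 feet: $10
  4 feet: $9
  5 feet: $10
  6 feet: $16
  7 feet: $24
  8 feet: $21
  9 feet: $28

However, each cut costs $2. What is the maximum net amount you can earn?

29

Let v[k] be the best obtainable value from length k. For each k, try every first piece i and keep the best of price[i] + v[k−i] minus the 2 cut fee when i<k.
v[1] = 2
v[2] = 7
v[3] = 10
v[4] = 12  (first piece 2, then v[2]=7)
v[5] = 15  (first piece 2, then v[3]=10)
v[6] = 18  (first piece 3, then v[3]=10)
v[7] = 24
v[8] = 24  (first piece 1, then v[7]=24)
v[9] = 29  (first piece 2, then v[7]=24)
One optimal plan: pieces 7 + 2 (1 cut) → $31 − $2 = $29.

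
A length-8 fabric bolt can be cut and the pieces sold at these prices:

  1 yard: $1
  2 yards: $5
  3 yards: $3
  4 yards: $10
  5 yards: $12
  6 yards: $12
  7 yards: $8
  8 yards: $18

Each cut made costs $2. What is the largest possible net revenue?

Consider every possible first cut. net[k] is the best of p[i]+net[k−i] over all sellable i≤k, charging 2 whenever i<k.
net[1] = 1
net[2] = 5
net[3] = 4  (first piece 1, then net[2]=5)
net[4] = 10
net[5] = 12
net[6] = 13  (first piece 2, then net[4]=10)
net[7] = 15  (first piece 2, then net[5]=12)
net[8] = 18  (first piece 4, then net[4]=10)
One optimal plan: pieces 4 + 4 (1 cut) → $20 − $2 = $18.

18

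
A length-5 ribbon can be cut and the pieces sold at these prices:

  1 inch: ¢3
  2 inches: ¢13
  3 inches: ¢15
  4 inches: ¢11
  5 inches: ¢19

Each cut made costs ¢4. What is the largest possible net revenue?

Build net[k] bottom-up: net[k] = max over allowed piece i of (p[i] + net[k−i]) − 4 per cut.
net[1] = 3
net[2] = 13
net[3] = 15
net[4] = 22  (first piece 2, then net[2]=13)
net[5] = 24  (first piece 2, then net[3]=15)
One optimal plan: pieces 3 + 2 (1 cut) → ¢28 − ¢4 = ¢24.

24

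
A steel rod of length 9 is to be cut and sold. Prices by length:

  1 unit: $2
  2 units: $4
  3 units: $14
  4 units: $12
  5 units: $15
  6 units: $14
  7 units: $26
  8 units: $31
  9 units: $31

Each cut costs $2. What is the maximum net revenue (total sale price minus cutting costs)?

Build net[k] bottom-up: net[k] = max over allowed piece i of (p[i] + net[k−i]) − 2 per cut.
net[1] = 2
net[2] = max(2+2-2, 4+0) = 4
net[3] = max(2+4-2, 4+2-2, 14+0) = 14
net[4] = max(2+14-2, 4+4-2, 14+2-2, 12+0) = 14
net[5] = max(2+14-2, 4+14-2, 14+4-2, 12+2-2, 15+0) = 16
net[6] = max(2+16-2, 4+14-2, 14+14-2, 12+4-2, 15+2-2, 14+0) = 26
net[7] = max(2+26-2, 4+16-2, 14+14-2, …, 14+2-2, 26+0) = 26
net[8] = max(2+26-2, 4+26-2, 14+16-2, …, 26+2-2, 31+0) = 31
net[9] = max(2+31-2, 4+26-2, 14+26-2, …, 31+2-2, 31+0) = 38
One optimal plan: pieces 3 + 3 + 3 (2 cuts) → $42 − $4 = $38.

38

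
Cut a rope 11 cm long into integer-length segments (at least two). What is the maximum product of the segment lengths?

54

Fill f[k] for k=2..11: at each k try every first piece i and multiply by the better of (k−i) uncut or f[k−i].
f[2] = 1·max(1,0) = 1·1 = 1
f[3] = max(1·2, 2·1) = 2
f[4] = max(1·3, 2·2, 3·1) = 4
f[5] = max(1·4, 2·3, 3·2, 4·1) = 6
f[6] = max(1·6, 2·4, 3·3, 4·2, 5·1) = 9
f[7] = max(1·9, 2·6, 3·4, 4·3, 5·2, 6·1) = 12
f[8] = max(1·12, 2·9, 3·6, …, 6·2, 7·1) = 18
f[9] = max(1·18, 2·12, 3·9, …, 7·2, 8·1) = 27
f[10] = max(1·27, 2·18, 3·12, …, 8·2, 9·1) = 36
f[11] = max(1·36, 2·27, 3·18, …, 9·2, 10·1) = 54
One optimal split: 3 + 3 + 3 + 2; product 3·3·3·2 = 54.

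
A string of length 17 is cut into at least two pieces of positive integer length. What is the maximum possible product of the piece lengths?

486

Fill g[k] for k=2..17: at each k try every first piece i and multiply by the better of (k−i) uncut or g[k−i].
g[2] = 1*max(1,0) = 1*1 = 1
g[3] = 1*max(2,1) = 1*2 = 2
g[4] = 2*max(2,1) = 2*2 = 4
g[5] = 2*max(3,2) = 2*3 = 6
g[6] = 3*max(3,2) = 3*3 = 9
g[7] = 2*max(5,6) = 2*6 = 12
g[8] = 2*max(6,9) = 2*9 = 18
g[9] = 3*max(6,9) = 3*9 = 27
g[10] = 2*max(8,18) = 2*18 = 36
g[11] = 2*max(9,27) = 2*27 = 54
g[12] = 3*max(9,27) = 3*27 = 81
g[13] = 2*max(11,54) = 2*54 = 108
g[14] = 2*max(12,81) = 2*81 = 162
g[15] = 3*max(12,81) = 3*81 = 243
g[16] = 2*max(14,162) = 2*162 = 324
g[17] = 2*max(15,243) = 2*243 = 486
One optimal split: 3 + 3 + 3 + 3 + 3 + 2; product 3*3*3*3*3*2 = 486.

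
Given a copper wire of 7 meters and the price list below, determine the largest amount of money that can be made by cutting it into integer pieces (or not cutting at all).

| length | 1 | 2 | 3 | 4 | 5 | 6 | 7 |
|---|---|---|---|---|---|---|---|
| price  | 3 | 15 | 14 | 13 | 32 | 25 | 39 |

48

Let r[k] be the best obtainable value from length k. For each k, try every first piece i and keep the best of price[i] + r[k−i].
r[1] = 3
r[2] = max(3+3, 15+0) = 15
r[3] = max(3+15, 15+3, 14+0) = 18
r[4] = max(3+18, 15+15, 14+3, 13+0) = 30
r[5] = max(3+30, 15+18, 14+15, 13+3, 32+0) = 33
r[6] = max(3+33, 15+30, 14+18, 13+15, 32+3, 25+0) = 45
r[7] = max(3+45, 15+33, 14+30, …, 25+3, 39+0) = 48
One optimal cutting: 2 + 2 + 2 + 1 → €15 + €15 + €15 + €3 = €48.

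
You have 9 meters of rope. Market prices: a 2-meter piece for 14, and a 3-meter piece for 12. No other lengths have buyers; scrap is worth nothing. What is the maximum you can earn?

56

Build f[k] bottom-up: f[k] = max over allowed piece i of (p[i] + f[k−i]).
f[1] = 0
f[2] = 14
f[3] = max(14+0, 12+0) = 14
f[4] = max(14+14, 12+0) = 28
f[5] = max(14+14, 12+14) = 28
f[6] = max(14+28, 12+14) = 42
f[7] = max(14+28, 12+28) = 42
f[8] = max(14+42, 12+28) = 56
f[9] = max(14+42, 12+42) = 56
One optimal cutting: pieces 2 + 2 + 2 + 2 with 1 meter of scrap → 56.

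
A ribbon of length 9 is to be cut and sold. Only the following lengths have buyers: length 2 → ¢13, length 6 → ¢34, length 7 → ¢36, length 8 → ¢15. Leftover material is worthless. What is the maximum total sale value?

52

Build r[k] bottom-up: r[k] = max over allowed piece i of (p[i] + r[k−i]).
r[1] = 0
r[2] = 13
r[3] = 13
r[4] = 26  (first piece 2, then r[2]=13)
r[5] = 26
r[6] = max(13+26, 34+0) = 39
r[7] = max(13+26, 34+0, 36+0) = 39
r[8] = max(13+39, 34+13, 36+0, 15+0) = 52
r[9] = max(13+39, 34+13, 36+13, 15+0) = 52
One optimal cutting: pieces 2 + 2 + 2 + 2 with 1 inch of scrap → ¢52.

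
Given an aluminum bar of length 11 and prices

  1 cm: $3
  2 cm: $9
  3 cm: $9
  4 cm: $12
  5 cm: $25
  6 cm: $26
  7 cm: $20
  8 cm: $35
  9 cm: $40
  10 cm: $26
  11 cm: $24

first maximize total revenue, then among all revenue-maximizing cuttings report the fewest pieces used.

3

Consider every possible first cut. r[k] is the best of p[i]+r[k−i] over all sellable i≤k.
r[1] = 3
r[2] = 9
r[3] = 12  (first piece 1, then r[2]=9)
r[4] = 18  (first piece 2, then r[2]=9)
r[5] = 25
r[6] = 28  (first piece 1, then r[5]=25)
r[7] = 34  (first piece 2, then r[5]=25)
r[8] = 37  (first piece 1, then r[7]=34)
r[9] = 43  (first piece 2, then r[7]=34)
r[10] = 50  (first piece 5, then r[5]=25)
r[11] = 53  (first piece 1, then r[10]=50)
Maximum revenue is $53.
Now minimize piece count subject to staying optimal: for each k, pieces[k] = 1 + min over i with p[i]+r[k−i]=r[k] of pieces[k−i].
pieces[8] = 3
pieces[9] = 3
pieces[10] = 2
pieces[11] = 3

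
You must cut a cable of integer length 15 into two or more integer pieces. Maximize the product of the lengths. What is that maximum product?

Let m[k] be the best product for length k (with at least one cut). For each first piece i, the rest contributes max(k−i, m[k−i]).
m[2] = 1*max(1,0) = 1*1 = 1
m[3] = max(1*2, 2*1) = 2
m[4] = max(1*3, 2*2, 3*1) = 4
m[5] = max(1*4, 2*3, 3*2, 4*1) = 6
m[6] = max(1*6, 2*4, 3*3, 4*2, 5*1) = 9
m[7] = max(1*9, 2*6, 3*4, 4*3, 5*2, 6*1) = 12
m[8] = max(1*12, 2*9, 3*6, …, 6*2, 7*1) = 18
m[9] = max(1*18, 2*12, 3*9, …, 7*2, 8*1) = 27
m[10] = max(1*27, 2*18, 3*12, …, 8*2, 9*1) = 36
m[11] = max(1*36, 2*27, 3*18, …, 9*2, 10*1) = 54
m[12] = max(1*54, 2*36, 3*27, …, 10*2, 11*1) = 81
m[13] = max(1*81, 2*54, 3*36, …, 11*2, 12*1) = 108
m[14] = max(1*108, 2*81, 3*54, …, 12*2, 13*1) = 162
m[15] = max(1*162, 2*108, 3*81, …, 13*2, 14*1) = 243
One optimal split: 3 + 3 + 3 + 3 + 3; product 3*3*3*3*3 = 243.

243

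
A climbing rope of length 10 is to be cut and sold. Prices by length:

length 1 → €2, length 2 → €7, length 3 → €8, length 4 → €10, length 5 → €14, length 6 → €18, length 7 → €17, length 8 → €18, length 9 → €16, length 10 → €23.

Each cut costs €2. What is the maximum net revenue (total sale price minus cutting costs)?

28

Let net[k] be the best obtainable value from length k. For each k, try every first piece i and keep the best of price[i] + net[k−i] minus the 2 cut fee when i<k.
net[1] = 2
net[2] = max(2+2-2, 7+0) = 7
net[3] = max(2+7-2, 7+2-2, 8+0) = 8
net[4] = max(2+8-2, 7+7-2, 8+2-2, 10+0) = 12
net[5] = max(2+12-2, 7+8-2, 8+7-2, 10+2-2, 14+0) = 14
net[6] = max(2+14-2, 7+12-2, 8+8-2, 10+7-2, 14+2-2, 18+0) = 18
net[7] = max(2+18-2, 7+14-2, 8+12-2, …, 18+2-2, 17+0) = 19
net[8] = max(2+19-2, 7+18-2, 8+14-2, …, 17+2-2, 18+0) = 23
net[9] = max(2+23-2, 7+19-2, 8+18-2, …, 18+2-2, 16+0) = 24
net[10] = max(2+24-2, 7+23-2, 8+19-2, …, 16+2-2, 23+0) = 28
One optimal plan: pieces 6 + 2 + 2 (2 cuts) → €32 − €4 = €28.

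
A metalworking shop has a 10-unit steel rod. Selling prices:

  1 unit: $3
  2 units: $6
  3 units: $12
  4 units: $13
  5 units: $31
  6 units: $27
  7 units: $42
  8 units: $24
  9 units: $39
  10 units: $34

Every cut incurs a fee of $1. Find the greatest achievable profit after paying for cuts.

61

Consider every possible first cut. v[k] is the best of p[i]+v[k−i] over all sellable i≤k, charging 1 whenever i<k.
v[1] = 3
v[2] = 6
v[3] = 12
v[4] = 14  (first piece 1, then v[3]=12)
v[5] = 31
v[6] = 33  (first piece 1, then v[5]=31)
v[7] = 42
v[8] = 44  (first piece 1, then v[7]=42)
v[9] = 47  (first piece 2, then v[7]=42)
v[10] = 61  (first piece 5, then v[5]=31)
One optimal plan: pieces 5 + 5 (1 cut) → $62 − $1 = $61.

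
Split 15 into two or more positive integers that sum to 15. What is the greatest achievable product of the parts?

Let f[k] be the best product for length k (with at least one cut). For each first piece i, the rest contributes max(k−i, f[k−i]).
Small cases: f[2]=1, f[3]=2, f[4]=4, f[5]=6, f[6]=9, f[7]=12, f[8]=18.
f[9] = 3*max(6,9) = 3*9 = 27
f[10] = 2*max(8,18) = 2*18 = 36
f[11] = 2*max(9,27) = 2*27 = 54
f[12] = 3*max(9,27) = 3*27 = 81
f[13] = 2*max(11,54) = 2*54 = 108
f[14] = 2*max(12,81) = 2*81 = 162
f[15] = 3*max(12,81) = 3*81 = 243
One optimal split: 3 + 3 + 3 + 3 + 3; product 3*3*3*3*3 = 243.

243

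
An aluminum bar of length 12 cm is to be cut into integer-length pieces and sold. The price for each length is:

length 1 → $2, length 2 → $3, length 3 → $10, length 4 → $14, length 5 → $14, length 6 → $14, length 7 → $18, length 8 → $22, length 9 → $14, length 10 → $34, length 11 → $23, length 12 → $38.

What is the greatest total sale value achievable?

Consider every possible first cut. v[k] is the best of p[i]+v[k−i] over all sellable i≤k.
v[1] = 2
v[2] = max(2+2, 3+0) = 4
v[3] = max(2+4, 3+2, 10+0) = 10
v[4] = max(2+10, 3+4, 10+2, 14+0) = 14
v[5] = max(2+14, 3+10, 10+4, 14+2, 14+0) = 16
v[6] = max(2+16, 3+14, 10+10, 14+4, 14+2, 14+0) = 20
v[7] = max(2+20, 3+16, 10+14, …, 14+2, 18+0) = 24
v[8] = max(2+24, 3+20, 10+16, …, 18+2, 22+0) = 28
v[9] = max(2+28, 3+24, 10+20, …, 22+2, 14+0) = 30
v[10] = max(2+30, 3+28, 10+24, …, 14+2, 34+0) = 34
v[11] = max(2+34, 3+30, 10+28, …, 34+2, 23+0) = 38
v[12] = max(2+38, 3+34, 10+30, …, 23+2, 38+0) = 42
One optimal cutting: 4 + 4 + 4 → $14 + $14 + $14 = $42.

42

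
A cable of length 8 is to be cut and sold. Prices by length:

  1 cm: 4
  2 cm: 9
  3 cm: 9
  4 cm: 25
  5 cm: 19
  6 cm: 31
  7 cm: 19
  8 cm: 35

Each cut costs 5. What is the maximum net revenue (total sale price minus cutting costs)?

Build v[k] bottom-up: v[k] = max over allowed piece i of (p[i] + v[k−i]) − 5 per cut.
v[1] = 4
v[2] = max(4+4-5, 9+0) = 9
v[3] = max(4+9-5, 9+4-5, 9+0) = 9
v[4] = max(4+9-5, 9+9-5, 9+4-5, 25+0) = 25
v[5] = max(4+25-5, 9+9-5, 9+9-5, 25+4-5, 19+0) = 24
v[6] = max(4+24-5, 9+25-5, 9+9-5, 25+9-5, 19+4-5, 31+0) = 31
v[7] = max(4+31-5, 9+24-5, 9+25-5, …, 31+4-5, 19+0) = 30
v[8] = max(4+30-5, 9+31-5, 9+24-5, …, 19+4-5, 35+0) = 45
One optimal plan: pieces 4 + 4 (1 cut) → 50 − 5 = 45.

45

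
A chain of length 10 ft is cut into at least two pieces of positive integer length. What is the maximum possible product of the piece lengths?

Let prod[k] be the best product for length k (with at least one cut). For each first piece i, the rest contributes max(k−i, prod[k−i]).
prod[2] = 1*max(1,0) = 1*1 = 1
prod[3] = 1*max(2,1) = 1*2 = 2
prod[4] = 2*max(2,1) = 2*2 = 4
prod[5] = 2*max(3,2) = 2*3 = 6
prod[6] = 3*max(3,2) = 3*3 = 9
prod[7] = 2*max(5,6) = 2*6 = 12
prod[8] = 2*max(6,9) = 2*9 = 18
prod[9] = 3*max(6,9) = 3*9 = 27
prod[10] = 2*max(8,18) = 2*18 = 36
One optimal split: 3 + 3 + 2 + 2; product 3*3*2*2 = 36.

36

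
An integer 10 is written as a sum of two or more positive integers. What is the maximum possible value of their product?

36

Let m[k] be the best product for length k (with at least one cut). For each first piece i, the rest contributes max(k−i, m[k−i]).
m[2] = 1*max(1,0) = 1*1 = 1
m[3] = 1*max(2,1) = 1*2 = 2
m[4] = 2*max(2,1) = 2*2 = 4
m[5] = 2*max(3,2) = 2*3 = 6
m[6] = 3*max(3,2) = 3*3 = 9
m[7] = 2*max(5,6) = 2*6 = 12
m[8] = 2*max(6,9) = 2*9 = 18
m[9] = 3*max(6,9) = 3*9 = 27
m[10] = 2*max(8,18) = 2*18 = 36
One optimal split: 3 + 3 + 2 + 2; product 3*3*2*2 = 36.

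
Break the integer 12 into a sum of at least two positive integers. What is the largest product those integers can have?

81

Let m[k] be the best product for length k (with at least one cut). For each first piece i, the rest contributes max(k−i, m[k−i]).
m[2] = 1·max(1,0) = 1·1 = 1
m[3] = 1·max(2,1) = 1·2 = 2
m[4] = 2·max(2,1) = 2·2 = 4
m[5] = 2·max(3,2) = 2·3 = 6
m[6] = 3·max(3,2) = 3·3 = 9
m[7] = 2·max(5,6) = 2·6 = 12
m[8] = 2·max(6,9) = 2·9 = 18
m[9] = 3·max(6,9) = 3·9 = 27
m[10] = 2·max(8,18) = 2·18 = 36
m[11] = 2·max(9,27) = 2·27 = 54
m[12] = 3·max(9,27) = 3·27 = 81
One optimal split: 3 + 3 + 3 + 3; product 3·3·3·3 = 81.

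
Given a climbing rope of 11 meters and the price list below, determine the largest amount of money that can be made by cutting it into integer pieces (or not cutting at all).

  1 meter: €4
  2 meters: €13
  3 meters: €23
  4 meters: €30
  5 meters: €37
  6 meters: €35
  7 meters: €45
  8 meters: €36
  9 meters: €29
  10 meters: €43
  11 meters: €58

Build R[k] bottom-up: R[k] = max over allowed piece i of (p[i] + R[k−i]).
R[1] = 4
R[2] = max(4+4, 13+0) = 13
R[3] = max(4+13, 13+4, 23+0) = 23
R[4] = max(4+23, 13+13, 23+4, 30+0) = 30
R[5] = max(4+30, 13+23, 23+13, 30+4, 37+0) = 37
R[6] = max(4+37, 13+30, 23+23, 30+13, 37+4, 35+0) = 46
R[7] = max(4+46, 13+37, 23+30, …, 35+4, 45+0) = 53
R[8] = max(4+53, 13+46, 23+37, …, 45+4, 36+0) = 60
R[9] = max(4+60, 13+53, 23+46, …, 36+4, 29+0) = 69
R[10] = max(4+69, 13+60, 23+53, …, 29+4, 43+0) = 76
R[11] = max(4+76, 13+69, 23+60, …, 43+4, 58+0) = 83
One optimal cutting: 5 + 3 + 3 → €37 + €23 + €23 = €83.

83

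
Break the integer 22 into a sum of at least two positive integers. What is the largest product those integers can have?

2916

Fill g[k] for k=2..22: at each k try every first piece i and multiply by the better of (k−i) uncut or g[k−i].
g[2] = 1*max(1,0) = 1*1 = 1
g[3] = 1*max(2,1) = 1*2 = 2
g[4] = 2*max(2,1) = 2*2 = 4
g[5] = 2*max(3,2) = 2*3 = 6
g[6] = 3*max(3,2) = 3*3 = 9
g[7] = 2*max(5,6) = 2*6 = 12
g[8] = 2*max(6,9) = 2*9 = 18
g[9] = 3*max(6,9) = 3*9 = 27
g[10] = 2*max(8,18) = 2*18 = 36
g[11] = 2*max(9,27) = 2*27 = 54
g[12] = 3*max(9,27) = 3*27 = 81
g[13] = 2*max(11,54) = 2*54 = 108
g[14] = 2*max(12,81) = 2*81 = 162
g[15] = 3*max(12,81) = 3*81 = 243
g[16] = 2*max(14,162) = 2*162 = 324
g[17] = 2*max(15,243) = 2*243 = 486
g[18] = 3*max(15,243) = 3*243 = 729
g[19] = 2*max(17,486) = 2*486 = 972
g[20] = 2*max(18,729) = 2*729 = 1458
g[21] = 3*max(18,729) = 3*729 = 2187
g[22] = 2*max(20,1458) = 2*1458 = 2916
One optimal split: 3 + 3 + 3 + 3 + 3 + 3 + 2 + 2; product 3*3*3*3*3*3*2*2 = 2916.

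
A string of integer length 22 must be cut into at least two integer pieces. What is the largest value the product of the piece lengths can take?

2916

Let m[k] be the best product for length k (with at least one cut). For each first piece i, the rest contributes max(k−i, m[k−i]).
Small cases: m[2]=1, m[3]=2, m[4]=4, m[5]=6, m[6]=9, m[7]=12, m[8]=18, m[9]=27, m[10]=36, m[11]=54, m[12]=81, m[13]=108, m[14]=162, m[15]=243, m[16]=324, m[17]=486.
m[18] = 3·max(15,243) = 3·243 = 729
m[19] = 2·max(17,486) = 2·486 = 972
m[20] = 2·max(18,729) = 2·729 = 1458
m[21] = 3·max(18,729) = 3·729 = 2187
m[22] = 2·max(20,1458) = 2·1458 = 2916
One optimal split: 3 + 3 + 3 + 3 + 3 + 3 + 2 + 2; product 3·3·3·3·3·3·2·2 = 2916.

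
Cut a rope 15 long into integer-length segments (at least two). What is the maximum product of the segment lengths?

243

Fill g[k] for k=2..15: at each k try every first piece i and multiply by the better of (k−i) uncut or g[k−i].
Small cases: g[2]=1, g[3]=2, g[4]=4, g[5]=6, g[6]=9, g[7]=12, g[8]=18, g[9]=27, g[10]=36.
g[11] = 2×max(9,27) = 2×27 = 54
g[12] = 3×max(9,27) = 3×27 = 81
g[13] = 2×max(11,54) = 2×54 = 108
g[14] = 2×max(12,81) = 2×81 = 162
g[15] = 3×max(12,81) = 3×81 = 243
One optimal split: 3 + 3 + 3 + 3 + 3; product 3×3×3×3×3 = 243.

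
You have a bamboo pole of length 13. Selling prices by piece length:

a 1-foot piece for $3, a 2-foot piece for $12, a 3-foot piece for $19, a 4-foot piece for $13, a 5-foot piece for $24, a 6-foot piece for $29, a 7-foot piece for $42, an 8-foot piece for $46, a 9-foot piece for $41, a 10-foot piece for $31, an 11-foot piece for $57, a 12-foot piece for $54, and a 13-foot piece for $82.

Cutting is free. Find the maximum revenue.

82

Let v[k] be the best obtainable value from length k. For each k, try every first piece i and keep the best of price[i] + v[k−i].
v[1] = 3
v[2] = max(3+3, 12+0) = 12
v[3] = max(3+12, 12+3, 19+0) = 19
v[4] = max(3+19, 12+12, 19+3, 13+0) = 24
v[5] = max(3+24, 12+19, 19+12, 13+3, 24+0) = 31
v[6] = max(3+31, 12+24, 19+19, 13+12, 24+3, 29+0) = 38
v[7] = max(3+38, 12+31, 19+24, …, 29+3, 42+0) = 43
v[8] = max(3+43, 12+38, 19+31, …, 42+3, 46+0) = 50
v[9] = max(3+50, 12+43, 19+38, …, 46+3, 41+0) = 57
v[10] = max(3+57, 12+50, 19+43, …, 41+3, 31+0) = 62
v[11] = max(3+62, 12+57, 19+50, …, 31+3, 57+0) = 69
v[12] = max(3+69, 12+62, 19+57, …, 57+3, 54+0) = 76
v[13] = max(3+76, 12+69, 19+62, …, 54+3, 82+0) = 82
Best is to sell the whole 13-foot piece uncut for $82.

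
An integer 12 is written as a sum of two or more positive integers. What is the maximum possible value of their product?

Fill f[k] for k=2..12: at each k try every first piece i and multiply by the better of (k−i) uncut or f[k−i].
Small cases: f[2]=1, f[3]=2, f[4]=4, f[5]=6, f[6]=9, f[7]=12.
f[8] = 2*max(6,9) = 2*9 = 18
f[9] = 3*max(6,9) = 3*9 = 27
f[10] = 2*max(8,18) = 2*18 = 36
f[11] = 2*max(9,27) = 2*27 = 54
f[12] = 3*max(9,27) = 3*27 = 81
One optimal split: 3 + 3 + 3 + 3; product 3*3*3*3 = 81.

81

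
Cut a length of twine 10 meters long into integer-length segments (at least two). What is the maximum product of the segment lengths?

Let m[k] be the best product for length k (with at least one cut). For each first piece i, the rest contributes max(k−i, m[k−i]).
m[2] = 1*max(1,0) = 1*1 = 1
m[3] = 1*max(2,1) = 1*2 = 2
m[4] = 2*max(2,1) = 2*2 = 4
m[5] = 2*max(3,2) = 2*3 = 6
m[6] = 3*max(3,2) = 3*3 = 9
m[7] = 2*max(5,6) = 2*6 = 12
m[8] = 2*max(6,9) = 2*9 = 18
m[9] = 3*max(6,9) = 3*9 = 27
m[10] = 2*max(8,18) = 2*18 = 36
One optimal split: 3 + 3 + 2 + 2; product 3*3*2*2 = 36.

36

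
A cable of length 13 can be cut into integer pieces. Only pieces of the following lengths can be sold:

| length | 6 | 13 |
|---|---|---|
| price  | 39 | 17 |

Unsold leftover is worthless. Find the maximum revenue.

78

Let r[k] be the best obtainable value from length k. For each k, try every first piece i and keep the best of price[i] + r[k−i].
r[1] = 0
r[2] = 0
r[3] = 0
r[4] = 0
r[5] = 0
r[6] = 39
r[7] = 39
r[8] = 39
r[9] = 39
r[10] = 39
r[11] = 39
r[12] = 78  (first piece 6, then r[6]=39)
r[13] = max(39+39, 17+0) = 78
One optimal cutting: pieces 6 + 6 with 1 unit of scrap → €78.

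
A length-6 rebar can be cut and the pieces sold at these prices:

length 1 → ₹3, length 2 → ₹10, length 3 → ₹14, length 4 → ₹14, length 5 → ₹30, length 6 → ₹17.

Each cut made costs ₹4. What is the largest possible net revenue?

Build v[k] bottom-up: v[k] = max over allowed piece i of (p[i] + v[k−i]) − 4 per cut.
v[1] = 3
v[2] = 10
v[3] = 14
v[4] = 16  (first piece 2, then v[2]=10)
v[5] = 30
v[6] = 29  (first piece 1, then v[5]=30)
One optimal plan: pieces 5 + 1 (1 cut) → ₹33 − ₹4 = ₹29.

29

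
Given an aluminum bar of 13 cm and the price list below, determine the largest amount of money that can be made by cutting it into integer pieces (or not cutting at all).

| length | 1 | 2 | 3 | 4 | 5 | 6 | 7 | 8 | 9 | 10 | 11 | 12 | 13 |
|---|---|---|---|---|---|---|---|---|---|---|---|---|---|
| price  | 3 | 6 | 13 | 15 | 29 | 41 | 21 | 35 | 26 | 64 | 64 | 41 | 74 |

Build r[k] bottom-up: r[k] = max over allowed piece i of (p[i] + r[k−i]).
r[1] = 3
r[2] = max(3+3, 6+0) = 6
r[3] = max(3+6, 6+3, 13+0) = 13
r[4] = max(3+13, 6+6, 13+3, 15+0) = 16
r[5] = max(3+16, 6+13, 13+6, 15+3, 29+0) = 29
r[6] = max(3+29, 6+16, 13+13, 15+6, 29+3, 41+0) = 41
r[7] = max(3+41, 6+29, 13+16, …, 41+3, 21+0) = 44
r[8] = max(3+44, 6+41, 13+29, …, 21+3, 35+0) = 47
r[9] = max(3+47, 6+44, 13+41, …, 35+3, 26+0) = 54
r[10] = max(3+54, 6+47, 13+44, …, 26+3, 64+0) = 64
r[11] = max(3+64, 6+54, 13+47, …, 64+3, 64+0) = 70
r[12] = max(3+70, 6+64, 13+54, …, 64+3, 41+0) = 82
r[13] = max(3+82, 6+70, 13+64, …, 41+3, 74+0) = 85
One optimal cutting: 6 + 6 + 1 → $41 + $41 + $3 = $85.

85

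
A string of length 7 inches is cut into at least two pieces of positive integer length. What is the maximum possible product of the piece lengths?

12

Fill P[k] for k=2..7: at each k try every first piece i and multiply by the better of (k−i) uncut or P[k−i].
P[2] = 1·max(1,0) = 1·1 = 1
P[3] = max(1·2, 2·1) = 2
P[4] = max(1·3, 2·2, 3·1) = 4
P[5] = max(1·4, 2·3, 3·2, 4·1) = 6
P[6] = max(1·6, 2·4, 3·3, 4·2, 5·1) = 9
P[7] = max(1·9, 2·6, 3·4, 4·3, 5·2, 6·1) = 12
One optimal split: 3 + 2 + 2; product 3·2·2 = 12.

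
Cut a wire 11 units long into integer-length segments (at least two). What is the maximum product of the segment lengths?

54

Fill f[k] for k=2..11: at each k try every first piece i and multiply by the better of (k−i) uncut or f[k−i].
Small cases: f[2]=1, f[3]=2.
f[4] = 2×max(2,1) = 2×2 = 4
f[5] = 2×max(3,2) = 2×3 = 6
f[6] = 3×max(3,2) = 3×3 = 9
f[7] = 2×max(5,6) = 2×6 = 12
f[8] = 2×max(6,9) = 2×9 = 18
f[9] = 3×max(6,9) = 3×9 = 27
f[10] = 2×max(8,18) = 2×18 = 36
f[11] = 2×max(9,27) = 2×27 = 54
One optimal split: 3 + 3 + 3 + 2; product 3×3×3×2 = 54.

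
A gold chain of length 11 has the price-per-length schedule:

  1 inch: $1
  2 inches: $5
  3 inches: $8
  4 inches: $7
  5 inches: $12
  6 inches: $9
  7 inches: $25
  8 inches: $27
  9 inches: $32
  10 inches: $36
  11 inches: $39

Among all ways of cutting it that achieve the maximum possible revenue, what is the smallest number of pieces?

Let r[k] be the best obtainable value from length k. For each k, try every first piece i and keep the best of price[i] + r[k−i].
r[1] = 1
r[2] = max(1+1, 5+0) = 5
r[3] = max(1+5, 5+1, 8+0) = 8
r[4] = max(1+8, 5+5, 8+1, 7+0) = 10
r[5] = max(1+10, 5+8, 8+5, 7+1, 12+0) = 13
r[6] = max(1+13, 5+10, 8+8, 7+5, 12+1, 9+0) = 16
r[7] = max(1+16, 5+13, 8+10, …, 9+1, 25+0) = 25
r[8] = max(1+25, 5+16, 8+13, …, 25+1, 27+0) = 27
r[9] = max(1+27, 5+25, 8+16, …, 27+1, 32+0) = 32
r[10] = max(1+32, 5+27, 8+25, …, 32+1, 36+0) = 36
r[11] = max(1+36, 5+32, 8+27, …, 36+1, 39+0) = 39
Maximum revenue is $39.
Now minimize piece count subject to staying optimal: for each k, pieces[k] = 1 + min over i with p[i]+r[k−i]=r[k] of pieces[k−i].
pieces[8] = 1
pieces[9] = 1
pieces[10] = 1
pieces[11] = 1

1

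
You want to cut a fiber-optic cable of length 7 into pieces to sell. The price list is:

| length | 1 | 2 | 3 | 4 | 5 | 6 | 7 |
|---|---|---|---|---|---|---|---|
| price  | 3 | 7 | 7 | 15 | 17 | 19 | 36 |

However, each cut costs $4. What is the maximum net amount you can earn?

36

Let net[k] be the best obtainable value from length k. For each k, try every first piece i and keep the best of price[i] + net[k−i] minus the 4 cut fee when i<k.
net[1] = 3
net[2] = max(3+3-4, 7+0) = 7
net[3] = max(3+7-4, 7+3-4, 7+0) = 7
net[4] = max(3+7-4, 7+7-4, 7+3-4, 15+0) = 15
net[5] = max(3+15-4, 7+7-4, 7+7-4, 15+3-4, 17+0) = 17
net[6] = max(3+17-4, 7+15-4, 7+7-4, 15+7-4, 17+3-4, 19+0) = 19
net[7] = max(3+19-4, 7+17-4, 7+15-4, …, 19+3-4, 36+0) = 36
Best is to make no cuts and sell whole for $36.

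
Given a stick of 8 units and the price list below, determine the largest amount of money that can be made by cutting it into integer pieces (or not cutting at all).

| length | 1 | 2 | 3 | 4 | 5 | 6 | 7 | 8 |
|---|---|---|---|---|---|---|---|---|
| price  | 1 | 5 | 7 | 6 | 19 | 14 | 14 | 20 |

26

Build best[k] bottom-up: best[k] = max over allowed piece i of (p[i] + best[k−i]).
best[1] = 1
best[2] = max(1+1, 5+0) = 5
best[3] = max(1+5, 5+1, 7+0) = 7
best[4] = max(1+7, 5+5, 7+1, 6+0) = 10
best[5] = max(1+10, 5+7, 7+5, 6+1, 19+0) = 19
best[6] = max(1+19, 5+10, 7+7, 6+5, 19+1, 14+0) = 20
best[7] = max(1+20, 5+19, 7+10, …, 14+1, 14+0) = 24
best[8] = max(1+24, 5+20, 7+19, …, 14+1, 20+0) = 26
One optimal cutting: 5 + 3 → $19 + $7 = $26.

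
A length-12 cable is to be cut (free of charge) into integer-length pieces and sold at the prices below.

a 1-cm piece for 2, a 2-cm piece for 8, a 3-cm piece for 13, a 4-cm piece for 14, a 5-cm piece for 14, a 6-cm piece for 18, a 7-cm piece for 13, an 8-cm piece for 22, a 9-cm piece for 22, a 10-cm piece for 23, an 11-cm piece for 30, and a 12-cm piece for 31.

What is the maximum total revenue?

Build v[k] bottom-up: v[k] = max over allowed piece i of (p[i] + v[k−i]).
v[1] = 2
v[2] = 8
v[3] = 13
v[4] = 16  (first piece 2, then v[2]=8)
v[5] = 21  (first piece 2, then v[3]=13)
v[6] = 26  (first piece 3, then v[3]=13)
v[7] = 29  (first piece 2, then v[5]=21)
v[8] = 34  (first piece 2, then v[6]=26)
v[9] = 39  (first piece 3, then v[6]=26)
v[10] = 42  (first piece 2, then v[8]=34)
v[11] = 47  (first piece 2, then v[9]=39)
v[12] = 52  (first piece 3, then v[9]=39)
One optimal cutting: 3 + 3 + 3 + 3 → 13 + 13 + 13 + 13 = 52.

52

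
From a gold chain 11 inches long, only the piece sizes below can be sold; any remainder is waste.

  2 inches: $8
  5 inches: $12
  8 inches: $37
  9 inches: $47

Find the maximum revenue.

55

Consider every possible first cut. r[k] is the best of p[i]+r[k−i] over all sellable i≤k.
r[1] = 0
r[2] = 8
r[3] = 8
r[4] = 16  (first piece 2, then r[2]=8)
r[5] = max(8+8, 12+0) = 16
r[6] = max(8+16, 12+0) = 24
r[7] = max(8+16, 12+8) = 24
r[8] = max(8+24, 12+8, 37+0) = 37
r[9] = max(8+24, 12+16, 37+0, 47+0) = 47
r[10] = max(8+37, 12+16, 37+8, 47+0) = 47
r[11] = max(8+47, 12+24, 37+8, 47+8) = 55
One optimal cutting: 9 + 2 → $55.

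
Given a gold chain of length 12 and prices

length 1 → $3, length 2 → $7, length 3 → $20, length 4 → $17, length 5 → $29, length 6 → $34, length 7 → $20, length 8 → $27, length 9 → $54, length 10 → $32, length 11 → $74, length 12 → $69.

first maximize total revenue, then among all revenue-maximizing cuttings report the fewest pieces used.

4

Let r[k] be the best obtainable value from length k. For each k, try every first piece i and keep the best of price[i] + r[k−i].
r[1] = 3
r[2] = 7
r[3] = 20
r[4] = 23  (first piece 1, then r[3]=20)
r[5] = 29
r[6] = 40  (first piece 3, then r[3]=20)
r[7] = 43  (first piece 1, then r[6]=40)
r[8] = 49  (first piece 3, then r[5]=29)
r[9] = 60  (first piece 3, then r[6]=40)
r[10] = 63  (first piece 1, then r[9]=60)
r[11] = 74
r[12] = 80  (first piece 3, then r[9]=60)
Maximum revenue is $80.
Now minimize piece count subject to staying optimal: for each k, pieces[k] = 1 + min over i with p[i]+r[k−i]=r[k] of pieces[k−i].
pieces[9] = 3
pieces[10] = 4
pieces[11] = 1
pieces[12] = 4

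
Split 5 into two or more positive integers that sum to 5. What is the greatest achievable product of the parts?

Fill f[k] for k=2..5: at each k try every first piece i and multiply by the better of (k−i) uncut or f[k−i].
f[2] = 1·max(1,0) = 1·1 = 1
f[3] = max(1·2, 2·1) = 2
f[4] = max(1·3, 2·2, 3·1) = 4
f[5] = max(1·4, 2·3, 3·2, 4·1) = 6
One optimal split: 3 + 2; product 3·2 = 6.

6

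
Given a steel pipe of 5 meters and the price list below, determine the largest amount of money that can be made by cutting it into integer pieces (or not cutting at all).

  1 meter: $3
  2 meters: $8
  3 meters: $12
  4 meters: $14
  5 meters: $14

Let r[k] be the best obtainable value from length k. For each k, try every first piece i and keep the best of price[i] + r[k−i].
r[1] = 3
r[2] = 8
r[3] = 12
r[4] = 16  (first piece 2, then r[2]=8)
r[5] = 20  (first piece 2, then r[3]=12)
One optimal cutting: 3 + 2 → $12 + $8 = $20.

20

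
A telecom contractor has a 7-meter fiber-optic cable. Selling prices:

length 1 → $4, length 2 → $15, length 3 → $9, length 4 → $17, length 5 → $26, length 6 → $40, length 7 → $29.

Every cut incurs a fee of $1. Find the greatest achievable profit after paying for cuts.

46

Let v[k] be the best obtainable value from length k. For each k, try every first piece i and keep the best of price[i] + v[k−i] minus the 1 cut fee when i<k.
v[1] = 4
v[2] = 15
v[3] = 18  (first piece 1, then v[2]=15)
v[4] = 29  (first piece 2, then v[2]=15)
v[5] = 32  (first piece 1, then v[4]=29)
v[6] = 43  (first piece 2, then v[4]=29)
v[7] = 46  (first piece 1, then v[6]=43)
One optimal plan: pieces 2 + 2 + 2 + 1 (3 cuts) → $49 − $3 = $46.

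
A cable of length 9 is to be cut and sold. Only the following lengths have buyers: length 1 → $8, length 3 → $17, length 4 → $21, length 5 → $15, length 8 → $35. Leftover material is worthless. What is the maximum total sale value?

Consider every possible first cut. best[k] is the best of p[i]+best[k−i] over all sellable i≤k.
best[1] = 8
best[2] = 16  (first piece 1, then best[1]=8)
best[3] = max(8+16, 17+0) = 24
best[4] = max(8+24, 17+8, 21+0) = 32
best[5] = max(8+32, 17+16, 21+8, 15+0) = 40
best[6] = max(8+40, 17+24, 21+16, 15+8) = 48
best[7] = max(8+48, 17+32, 21+24, 15+16) = 56
best[8] = max(8+56, 17+40, 21+32, 15+24, 35+0) = 64
best[9] = max(8+64, 17+48, 21+40, 15+32, 35+8) = 72
One optimal cutting: 1 + 1 + 1 + 1 + 1 + 1 + 1 + 1 + 1 → $72.

72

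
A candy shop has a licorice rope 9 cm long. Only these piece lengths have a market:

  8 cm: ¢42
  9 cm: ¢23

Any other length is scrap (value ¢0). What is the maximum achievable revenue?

Let r[k] be the best obtainable value from length k. For each k, try every first piece i and keep the best of price[i] + r[k−i].
r[1] = 0
r[2] = 0
r[3] = 0
r[4] = 0
r[5] = 0
r[6] = 0
r[7] = 0
r[8] = 42
r[9] = max(42+0, 23+0) = 42
One optimal cutting: pieces 8 with 1 cm of scrap → ¢42.

42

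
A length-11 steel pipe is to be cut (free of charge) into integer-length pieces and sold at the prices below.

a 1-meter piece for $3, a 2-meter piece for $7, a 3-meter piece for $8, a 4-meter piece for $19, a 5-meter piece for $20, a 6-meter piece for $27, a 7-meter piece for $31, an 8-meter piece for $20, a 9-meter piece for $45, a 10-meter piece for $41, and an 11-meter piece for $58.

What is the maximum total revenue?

Let r[k] be the best obtainable value from length k. For each k, try every first piece i and keep the best of price[i] + r[k−i].
r[1] = 3
r[2] = 7
r[3] = 10  (first piece 1, then r[2]=7)
r[4] = 19
r[5] = 22  (first piece 1, then r[4]=19)
r[6] = 27
r[7] = 31
r[8] = 38  (first piece 4, then r[4]=19)
r[9] = 45
r[10] = 48  (first piece 1, then r[9]=45)
r[11] = 58
Best is to sell the whole 11-meter piece uncut for $58.

58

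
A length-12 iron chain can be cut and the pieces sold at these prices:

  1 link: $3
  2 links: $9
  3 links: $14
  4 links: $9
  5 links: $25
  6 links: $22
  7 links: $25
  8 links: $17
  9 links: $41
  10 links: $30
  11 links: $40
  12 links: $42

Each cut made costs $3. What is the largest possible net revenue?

Let net[k] be the best obtainable value from length k. For each k, try every first piece i and keep the best of price[i] + net[k−i] minus the 3 cut fee when i<k.
net[1] = 3
net[2] = max(3+3-3, 9+0) = 9
net[3] = max(3+9-3, 9+3-3, 14+0) = 14
net[4] = max(3+14-3, 9+9-3, 14+3-3, 9+0) = 15
net[5] = max(3+15-3, 9+14-3, 14+9-3, 9+3-3, 25+0) = 25
net[6] = max(3+25-3, 9+15-3, 14+14-3, 9+9-3, 25+3-3, 22+0) = 25
net[7] = max(3+25-3, 9+25-3, 14+15-3, …, 22+3-3, 25+0) = 31
net[8] = max(3+31-3, 9+25-3, 14+25-3, …, 25+3-3, 17+0) = 36
net[9] = max(3+36-3, 9+31-3, 14+25-3, …, 17+3-3, 41+0) = 41
net[10] = max(3+41-3, 9+36-3, 14+31-3, …, 41+3-3, 30+0) = 47
net[11] = max(3+47-3, 9+41-3, 14+36-3, …, 30+3-3, 40+0) = 47
net[12] = max(3+47-3, 9+47-3, 14+41-3, …, 40+3-3, 42+0) = 53
One optimal plan: pieces 5 + 5 + 2 (2 cuts) → $59 − $6 = $53.

53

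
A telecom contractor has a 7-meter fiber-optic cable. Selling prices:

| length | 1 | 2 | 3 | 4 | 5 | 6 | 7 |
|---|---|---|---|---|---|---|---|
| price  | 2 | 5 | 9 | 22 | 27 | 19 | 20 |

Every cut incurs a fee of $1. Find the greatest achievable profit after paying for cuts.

Build net[k] bottom-up: net[k] = max over allowed piece i of (p[i] + net[k−i]) − 1 per cut.
net[1] = 2
net[2] = max(2+2-1, 5+0) = 5
net[3] = max(2+5-1, 5+2-1, 9+0) = 9
net[4] = max(2+9-1, 5+5-1, 9+2-1, 22+0) = 22
net[5] = max(2+22-1, 5+9-1, 9+5-1, 22+2-1, 27+0) = 27
net[6] = max(2+27-1, 5+22-1, 9+9-1, 22+5-1, 27+2-1, 19+0) = 28
net[7] = max(2+28-1, 5+27-1, 9+22-1, …, 19+2-1, 20+0) = 31
One optimal plan: pieces 5 + 2 (1 cut) → $32 − $1 = $31.

31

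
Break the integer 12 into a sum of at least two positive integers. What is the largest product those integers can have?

Fill g[k] for k=2..12: at each k try every first piece i and multiply by the better of (k−i) uncut or g[k−i].
g[2] = 1·max(1,0) = 1·1 = 1
g[3] = 1·max(2,1) = 1·2 = 2
g[4] = 2·max(2,1) = 2·2 = 4
g[5] = 2·max(3,2) = 2·3 = 6
g[6] = 3·max(3,2) = 3·3 = 9
g[7] = 2·max(5,6) = 2·6 = 12
g[8] = 2·max(6,9) = 2·9 = 18
g[9] = 3·max(6,9) = 3·9 = 27
g[10] = 2·max(8,18) = 2·18 = 36
g[11] = 2·max(9,27) = 2·27 = 54
g[12] = 3·max(9,27) = 3·27 = 81
One optimal split: 3 + 3 + 3 + 3; product 3·3·3·3 = 81.

81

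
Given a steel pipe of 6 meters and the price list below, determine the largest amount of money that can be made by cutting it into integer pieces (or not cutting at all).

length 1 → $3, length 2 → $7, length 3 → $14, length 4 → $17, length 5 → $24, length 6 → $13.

28

Let r[k] be the best obtainable value from length k. For each k, try every first piece i and keep the best of price[i] + r[k−i].
r[1] = 3
r[2] = 7
r[3] = 14
r[4] = 17  (first piece 1, then r[3]=14)
r[5] = 24
r[6] = 28  (first piece 3, then r[3]=14)
One optimal cutting: 3 + 3 → $14 + $14 = $28.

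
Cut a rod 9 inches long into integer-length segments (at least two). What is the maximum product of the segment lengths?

27

Define prod[k] = max over 1≤i<k of i · max(k−i, prod[k−i]); the inner max lets the remainder stay uncut if that's better.
prod[2] = 1·max(1,0) = 1·1 = 1
prod[3] = 1·max(2,1) = 1·2 = 2
prod[4] = 2·max(2,1) = 2·2 = 4
prod[5] = 2·max(3,2) = 2·3 = 6
prod[6] = 3·max(3,2) = 3·3 = 9
prod[7] = 2·max(5,6) = 2·6 = 12
prod[8] = 2·max(6,9) = 2·9 = 18
prod[9] = 3·max(6,9) = 3·9 = 27
One optimal split: 3 + 3 + 3; product 3·3·3 = 27.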